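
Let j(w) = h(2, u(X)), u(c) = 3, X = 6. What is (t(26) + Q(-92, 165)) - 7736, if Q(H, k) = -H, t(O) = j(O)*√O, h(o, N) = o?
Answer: -7644 + 2*√26 ≈ -7633.8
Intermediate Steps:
j(w) = 2
t(O) = 2*√O
(t(26) + Q(-92, 165)) - 7736 = (2*√26 - 1*(-92)) - 7736 = (2*√26 + 92) - 7736 = (92 + 2*√26) - 7736 = -7644 + 2*√26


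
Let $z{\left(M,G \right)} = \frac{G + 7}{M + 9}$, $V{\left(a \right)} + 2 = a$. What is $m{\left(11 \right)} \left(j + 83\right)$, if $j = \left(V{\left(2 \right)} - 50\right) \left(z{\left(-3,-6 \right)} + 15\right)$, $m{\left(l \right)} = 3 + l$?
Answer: $- \frac{28364}{3} \approx -9454.7$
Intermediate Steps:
$V{\left(a \right)} = -2 + a$
$z{\left(M,G \right)} = \frac{7 + G}{9 + M}$
$j = - \frac{2275}{3}$ ($j = \left(\left(-2 + 2\right) - 50\right) \left(\frac{7 - 6}{9 - 3} + 15\right) = \left(0 - 50\right) \left(\frac{1}{6} \cdot 1 + 15\right) = - 50 \left(\frac{1}{6} \cdot 1 + 15\right) = - 50 \left(\frac{1}{6} + 15\right) = \left(-50\right) \frac{91}{6} = - \frac{2275}{3} \approx -758.33$)
$m{\left(11 \right)} \left(j + 83\right) = \left(3 + 11\right) \left(- \frac{2275}{3} + 83\right) = 14 \left(- \frac{2026}{3}\right) = - \frac{28364}{3}$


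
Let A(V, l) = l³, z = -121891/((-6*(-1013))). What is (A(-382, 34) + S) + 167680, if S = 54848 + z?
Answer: 1591293005/6078 ≈ 2.6181e+5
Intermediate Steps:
z = -121891/6078 ≈ -20.054
S = 333244253/6078 (S = 54848 - 121891/6078 = 333244253/6078 ≈ 54828.)
(A(-382, 34) + S) + 167680 = (34³ + 333244253/6078) + 167680 = (39304 + 333244253/6078) + 167680 = 572133965/6078 + 167680 = 1591293005/6078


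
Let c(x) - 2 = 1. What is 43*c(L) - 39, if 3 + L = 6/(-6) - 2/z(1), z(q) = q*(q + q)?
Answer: 90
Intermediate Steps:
z(q) = 2*q² (z(q) = q*(2*q) = 2*q²)
L = -5 (L = -3 + (6/(-6) - 2/(2*1²)) = -3 + (6*(-⅙) - 2/(2*1)) = -3 + (-1 - 2/2) = -3 + (-1 - 2*½) = -3 + (-1 - 1) = -3 - 2 = -5)
c(x) = 3 (c(x) = 2 + 1 = 3)
43*c(L) - 39 = 43*3 - 39 = 129 - 39 = 90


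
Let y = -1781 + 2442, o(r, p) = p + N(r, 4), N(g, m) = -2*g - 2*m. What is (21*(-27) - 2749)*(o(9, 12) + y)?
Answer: -2145452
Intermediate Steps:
o(r, p) = -8 + p - 2*r (o(r, p) = p + (-2*r - 2*4) = p + (-2*r - 8) = p + (-8 - 2*r) = -8 + p - 2*r)
y = 661
(21*(-27) - 2749)*(o(9, 12) + y) = (21*(-27) - 2749)*((-8 + 12 - 2*9) + 661) = (-567 - 2749)*((-8 + 12 - 18) + 661) = -3316*(-14 + 661) = -3316*647 = -2145452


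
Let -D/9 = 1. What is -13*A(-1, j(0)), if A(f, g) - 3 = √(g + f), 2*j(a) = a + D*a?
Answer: -39 - 13*I ≈ -39.0 - 13.0*I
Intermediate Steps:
D = -9 (D = -9*1 = -9)
j(a) = -4*a (j(a) = (a - 9*a)/2 = (-8*a)/2 = -4*a)
A(f, g) = 3 + √(f + g) (A(f, g) = 3 + √(g + f) = 3 + √(f + g))
-13*A(-1, j(0)) = -13*(3 + √(-1 - 4*0)) = -13*(3 + √(-1 + 0)) = -13*(3 + √(-1)) = -13*(3 + I) = -39 - 13*I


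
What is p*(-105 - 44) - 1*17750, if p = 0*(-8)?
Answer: -17750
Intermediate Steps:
p = 0
p*(-105 - 44) - 1*17750 = 0*(-105 - 44) - 1*17750 = 0*(-149) - 17750 = 0 - 17750 = -17750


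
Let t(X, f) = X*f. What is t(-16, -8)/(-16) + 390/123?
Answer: -198/41 ≈ -4.8293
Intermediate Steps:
t(-16, -8)/(-16) + 390/123 = -16*(-8)/(-16) + 390/123 = 128*(-1/16) + 390*(1/123) = -8 + 130/41 = -198/41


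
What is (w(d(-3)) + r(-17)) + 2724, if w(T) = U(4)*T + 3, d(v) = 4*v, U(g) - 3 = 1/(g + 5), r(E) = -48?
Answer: 7925/3 ≈ 2641.7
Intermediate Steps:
U(g) = 3 + 1/(5 + g) (U(g) = 3 + 1/(g + 5) = 3 + 1/(5 + g))
w(T) = 3 + 28*T/9 (w(T) = ((16 + 3*4)/(5 + 4))*T + 3 = ((16 + 12)/9)*T + 3 = ((⅑)*28)*T + 3 = 28*T/9 + 3 = 3 + 28*T/9)
(w(d(-3)) + r(-17)) + 2724 = ((3 + 28*(4*(-3))/9) - 48) + 2724 = ((3 + (28/9)*(-12)) - 48) + 2724 = ((3 - 112/3) - 48) + 2724 = (-103/3 - 48) + 2724 = -247/3 + 2724 = 7925/3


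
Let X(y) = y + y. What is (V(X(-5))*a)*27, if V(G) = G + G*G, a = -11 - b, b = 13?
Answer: -58320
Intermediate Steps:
a = -24 (a = -11 - 1*13 = -11 - 13 = -24)
X(y) = 2*y
V(G) = G + G²
(V(X(-5))*a)*27 = (((2*(-5))*(1 + 2*(-5)))*(-24))*27 = (-10*(1 - 10)*(-24))*27 = (-10*(-9)*(-24))*27 = (90*(-24))*27 = -2160*27 = -58320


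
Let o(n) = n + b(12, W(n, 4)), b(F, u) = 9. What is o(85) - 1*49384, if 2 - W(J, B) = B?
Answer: -49290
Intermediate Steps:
W(J, B) = 2 - B
o(n) = 9 + n (o(n) = n + 9 = 9 + n)
o(85) - 1*49384 = (9 + 85) - 1*49384 = 94 - 49384 = -49290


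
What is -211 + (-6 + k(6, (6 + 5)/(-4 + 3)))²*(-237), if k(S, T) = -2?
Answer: -15379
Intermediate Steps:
-211 + (-6 + k(6, (6 + 5)/(-4 + 3)))²*(-237) = -211 + (-6 - 2)²*(-237) = -211 + (-8)²*(-237) = -211 + 64*(-237) = -211 - 15168 = -15379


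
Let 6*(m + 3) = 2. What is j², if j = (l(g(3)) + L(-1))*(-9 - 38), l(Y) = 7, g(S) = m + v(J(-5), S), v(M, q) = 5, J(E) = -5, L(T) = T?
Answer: 79524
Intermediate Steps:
m = -8/3 (m = -3 + (⅙)*2 = -3 + ⅓ = -8/3 ≈ -2.6667)
g(S) = 7/3 (g(S) = -8/3 + 5 = 7/3)
j = -282 (j = (7 - 1)*(-9 - 38) = 6*(-47) = -282)
j² = (-282)² = 79524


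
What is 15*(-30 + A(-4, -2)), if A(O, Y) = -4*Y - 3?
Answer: -375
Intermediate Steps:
A(O, Y) = -3 - 4*Y
15*(-30 + A(-4, -2)) = 15*(-30 + (-3 - 4*(-2))) = 15*(-30 + (-3 + 8)) = 15*(-30 + 5) = 15*(-25) = -375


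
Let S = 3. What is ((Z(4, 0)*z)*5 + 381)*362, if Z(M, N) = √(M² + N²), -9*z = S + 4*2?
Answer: 1161658/9 ≈ 1.2907e+5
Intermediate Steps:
z = -11/9 (z = -(3 + 4*2)/9 = -(3 + 8)/9 = -⅑*11 = -11/9 ≈ -1.2222)
((Z(4, 0)*z)*5 + 381)*362 = ((√(4² + 0²)*(-11/9))*5 + 381)*362 = ((√(16 + 0)*(-11/9))*5 + 381)*362 = ((√16*(-11/9))*5 + 381)*362 = ((4*(-11/9))*5 + 381)*362 = (-44/9*5 + 381)*362 = (-220/9 + 381)*362 = (3209/9)*362 = 1161658/9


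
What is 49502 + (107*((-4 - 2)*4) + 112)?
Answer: 47046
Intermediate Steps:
49502 + (107*((-4 - 2)*4) + 112) = 49502 + (107*(-6*4) + 112) = 49502 + (107*(-24) + 112) = 49502 + (-2568 + 112) = 49502 - 2456 = 47046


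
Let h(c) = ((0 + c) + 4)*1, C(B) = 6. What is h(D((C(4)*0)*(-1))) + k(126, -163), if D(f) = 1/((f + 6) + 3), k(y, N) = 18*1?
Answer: 199/9 ≈ 22.111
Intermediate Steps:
k(y, N) = 18
D(f) = 1/(9 + f) (D(f) = 1/((6 + f) + 3) = 1/(9 + f))
h(c) = 4 + c (h(c) = (c + 4)*1 = (4 + c)*1 = 4 + c)
h(D((C(4)*0)*(-1))) + k(126, -163) = (4 + 1/(9 + (6*0)*(-1))) + 18 = (4 + 1/(9 + 0*(-1))) + 18 = (4 + 1/(9 + 0)) + 18 = (4 + 1/9) + 18 = (4 + ⅑) + 18 = 37/9 + 18 = 199/9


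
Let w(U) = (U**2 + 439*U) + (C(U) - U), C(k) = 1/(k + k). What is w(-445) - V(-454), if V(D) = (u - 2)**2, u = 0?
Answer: 2768789/890 ≈ 3111.0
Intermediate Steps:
C(k) = 1/(2*k)
V(D) = 4 (V(D) = (0 - 2)**2 = (-2)**2 = 4)
w(U) = U**2 + 1/(2*U) + 438*U (w(U) = (U**2 + 439*U) + (1/(2*U) - U) = U**2 + 1/(2*U) + 438*U)
w(-445) - V(-454) = ((-445)**2 + (1/2)/(-445) + 438*(-445)) - 1*4 = (198025 + (1/2)*(-1/445) - 194910) - 4 = (198025 - 1/890 - 194910) - 4 = 2772349/890 - 4 = 2768789/890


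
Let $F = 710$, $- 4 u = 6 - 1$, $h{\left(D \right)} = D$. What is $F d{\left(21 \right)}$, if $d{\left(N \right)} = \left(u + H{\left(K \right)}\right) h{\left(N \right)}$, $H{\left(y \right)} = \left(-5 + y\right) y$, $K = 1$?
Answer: $- \frac{156555}{2} \approx -78278.0$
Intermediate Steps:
$H{\left(y \right)} = y \left(-5 + y\right)$
$u = - \frac{5}{4}$ ($u = - \frac{6 - 1}{4} = \left(- \frac{1}{4}\right) 5 = - \frac{5}{4} \approx -1.25$)
$d{\left(N \right)} = - \frac{21 N}{4}$ ($d{\left(N \right)} = \left(- \frac{5}{4} + 1 \left(-5 + 1\right)\right) N = \left(- \frac{5}{4} + 1 \left(-4\right)\right) N = \left(- \frac{5}{4} - 4\right) N = - \frac{21 N}{4}$)
$F d{\left(21 \right)} = 710 \left(\left(- \frac{21}{4}\right) 21\right) = 710 \left(- \frac{441}{4}\right) = - \frac{156555}{2}$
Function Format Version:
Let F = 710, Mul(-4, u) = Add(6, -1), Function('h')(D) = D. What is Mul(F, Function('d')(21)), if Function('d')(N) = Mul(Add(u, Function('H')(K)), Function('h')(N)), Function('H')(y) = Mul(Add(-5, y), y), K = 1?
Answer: Rational(-156555, 2) ≈ -78278.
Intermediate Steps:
Function('H')(y) = Mul(y, Add(-5, y))
u = Rational(-5, 4) (u = Mul(Rational(-1, 4), Add(6, -1)) = Mul(Rational(-1, 4), 5) = Rational(-5, 4) ≈ -1.2500)
Function('d')(N) = Mul(Rational(-21, 4), N) (Function('d')(N) = Mul(Add(Rational(-5, 4), Mul(1, Add(-5, 1))), N) = Mul(Add(Rational(-5, 4), Mul(1, -4)), N) = Mul(Add(Rational(-5, 4), -4), N) = Mul(Rational(-21, 4), N))
Mul(F, Function('d')(21)) = Mul(710, Mul(Rational(-21, 4), 21)) = Mul(710, Rational(-441, 4)) = Rational(-156555, 2)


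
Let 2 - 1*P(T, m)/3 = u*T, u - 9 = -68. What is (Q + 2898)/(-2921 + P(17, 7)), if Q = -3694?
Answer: -398/47 ≈ -8.4681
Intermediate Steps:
u = -59 (u = 9 - 68 = -59)
P(T, m) = 6 + 177*T (P(T, m) = 6 - (-177)*T = 6 + 177*T)
(Q + 2898)/(-2921 + P(17, 7)) = (-3694 + 2898)/(-2921 + (6 + 177*17)) = -796/(-2921 + (6 + 3009)) = -796/(-2921 + 3015) = -796/94 = -796*1/94 = -398/47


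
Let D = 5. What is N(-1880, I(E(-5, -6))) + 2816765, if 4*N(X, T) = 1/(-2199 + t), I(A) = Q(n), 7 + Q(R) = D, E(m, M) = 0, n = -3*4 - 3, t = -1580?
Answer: 42578219739/15116 ≈ 2.8168e+6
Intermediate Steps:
n = -15 (n = -12 - 3 = -15)
Q(R) = -2 (Q(R) = -7 + 5 = -2)
I(A) = -2
N(X, T) = -1/15116 (N(X, T) = 1/(4*(-2199 - 1580)) = (1/4)/(-3779) = (1/4)*(-1/3779) = -1/15116)
N(-1880, I(E(-5, -6))) + 2816765 = -1/15116 + 2816765 = 42578219739/15116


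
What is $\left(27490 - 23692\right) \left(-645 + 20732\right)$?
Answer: $76290426$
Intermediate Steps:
$\left(27490 - 23692\right) \left(-645 + 20732\right) = 3798 \cdot 20087 = 76290426$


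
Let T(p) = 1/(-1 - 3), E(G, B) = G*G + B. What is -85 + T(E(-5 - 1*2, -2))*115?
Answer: -455/4 ≈ -113.75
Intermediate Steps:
E(G, B) = B + G**2 (E(G, B) = G**2 + B = B + G**2)
T(p) = -1/4 (T(p) = 1/(-4) = -1/4)
-85 + T(E(-5 - 1*2, -2))*115 = -85 - 1/4*115 = -85 - 115/4 = -455/4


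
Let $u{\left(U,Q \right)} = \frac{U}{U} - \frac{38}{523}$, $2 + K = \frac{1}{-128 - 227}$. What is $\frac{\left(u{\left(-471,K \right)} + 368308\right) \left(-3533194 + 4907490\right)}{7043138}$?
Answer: $\frac{132362274487212}{1841780587} \approx 71867.0$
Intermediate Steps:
$K = - \frac{711}{355}$ ($K = -2 + \frac{1}{-128 - 227} = -2 + \frac{1}{-355} = -2 - \frac{1}{355} = - \frac{711}{355} \approx -2.0028$)
$u{\left(U,Q \right)} = \frac{485}{523}$ ($u{\left(U,Q \right)} = 1 - \frac{38}{523} = \frac{485}{523}$)
$\frac{\left(u{\left(-471,K \right)} + 368308\right) \left(-3533194 + 4907490\right)}{7043138} = \frac{\left(\frac{485}{523} + 368308\right) \left(-3533194 + 4907490\right)}{7043138} = \frac{192625569}{523} \cdot 1374296 \cdot \frac{1}{7043138} = \frac{264724548974424}{523} \cdot \frac{1}{7043138} = \frac{132362274487212}{1841780587}$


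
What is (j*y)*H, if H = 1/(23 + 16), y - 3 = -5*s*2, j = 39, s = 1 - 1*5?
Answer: 43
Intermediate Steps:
s = -4 (s = 1 - 5 = -4)
y = 43 (y = 3 - 5*(-4)*2 = 3 + 20*2 = 3 + 40 = 43)
H = 1/39 ≈ 0.025641
(j*y)*H = (39*43)*(1/39) = 1677*(1/39) = 43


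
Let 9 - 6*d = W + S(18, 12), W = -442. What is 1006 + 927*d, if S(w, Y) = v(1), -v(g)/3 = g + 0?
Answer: 71149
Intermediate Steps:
v(g) = -3*g (v(g) = -3*(g + 0) = -3*g)
S(w, Y) = -3 (S(w, Y) = -3*1 = -3)
d = 227/3 (d = 3/2 - (-442 - 3)/6 = 3/2 - 1/6*(-445) = 3/2 + 445/6 = 227/3 ≈ 75.667)
1006 + 927*d = 1006 + 927*(227/3) = 1006 + 70143 = 71149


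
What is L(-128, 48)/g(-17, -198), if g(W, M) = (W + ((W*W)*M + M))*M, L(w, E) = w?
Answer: -64/5686263 ≈ -1.1255e-5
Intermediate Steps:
g(W, M) = M*(M + W + M*W²) (g(W, M) = (W + (W²*M + M))*M = (W + (M*W² + M))*M = (W + (M + M*W²))*M = (M + W + M*W²)*M = M*(M + W + M*W²))
L(-128, 48)/g(-17, -198) = -128*(-1/(198*(-198 - 17 - 198*(-17)²))) = -128*(-1/(198*(-198 - 17 - 198*289))) = -128*(-1/(198*(-198 - 17 - 57222))) = -128/((-198*(-57437))) = -128/11372526 = -128*1/11372526 = -64/5686263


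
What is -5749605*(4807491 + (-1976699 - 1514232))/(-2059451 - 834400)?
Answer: 841077773200/321539 ≈ 2.6158e+6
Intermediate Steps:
-5749605*(4807491 + (-1976699 - 1514232))/(-2059451 - 834400) = -5749605/((-2893851/(4807491 - 3490931))) = -5749605/((-2893851/1316560)) = -5749605/((-2893851*1/1316560)) = -5749605/(-2893851/1316560) = -5749605*(-1316560/2893851) = 841077773200/321539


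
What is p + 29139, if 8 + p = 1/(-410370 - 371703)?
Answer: 22782568562/782073 ≈ 29131.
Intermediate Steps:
p = -6256585/782073 (p = -8 + 1/(-410370 - 371703) = -8 + 1/(-782073) = -8 - 1/782073 = -6256585/782073 ≈ -8.0000)
p + 29139 = -6256585/782073 + 29139 = 22782568562/782073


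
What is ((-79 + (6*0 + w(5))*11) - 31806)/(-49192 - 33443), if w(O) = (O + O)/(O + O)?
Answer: 31874/82635 ≈ 0.38572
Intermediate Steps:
w(O) = 1 (w(O) = (2*O)/((2*O)) = (2*O)*(1/(2*O)) = 1)
((-79 + (6*0 + w(5))*11) - 31806)/(-49192 - 33443) = ((-79 + (6*0 + 1)*11) - 31806)/(-49192 - 33443) = ((-79 + (0 + 1)*11) - 31806)/(-82635) = ((-79 + 1*11) - 31806)*(-1/82635) = ((-79 + 11) - 31806)*(-1/82635) = (-68 - 31806)*(-1/82635) = -31874*(-1/82635) = 31874/82635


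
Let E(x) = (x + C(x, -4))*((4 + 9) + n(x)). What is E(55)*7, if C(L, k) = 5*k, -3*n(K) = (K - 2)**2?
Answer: -678650/3 ≈ -2.2622e+5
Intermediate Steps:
n(K) = -(-2 + K)**2/3 (n(K) = -(K - 2)**2/3 = -(-2 + K)**2/3)
E(x) = (-20 + x)*(13 - (-2 + x)**2/3) (E(x) = (x + 5*(-4))*((4 + 9) - (-2 + x)**2/3) = (x - 20)*(13 - (-2 + x)**2/3) = (-20 + x)*(13 - (-2 + x)**2/3))
E(55)*7 = (-700/3 - 15*55 + 8*55**2 - 1/3*55**3)*7 = (-700/3 - 825 + 8*3025 - 1/3*166375)*7 = (-700/3 - 825 + 24200 - 166375/3)*7 = -96950/3*7 = -678650/3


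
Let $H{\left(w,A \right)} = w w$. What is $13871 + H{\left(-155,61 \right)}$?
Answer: $37896$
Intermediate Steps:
$H{\left(w,A \right)} = w^{2}$
$13871 + H{\left(-155,61 \right)} = 13871 + \left(-155\right)^{2} = 13871 + 24025 = 37896$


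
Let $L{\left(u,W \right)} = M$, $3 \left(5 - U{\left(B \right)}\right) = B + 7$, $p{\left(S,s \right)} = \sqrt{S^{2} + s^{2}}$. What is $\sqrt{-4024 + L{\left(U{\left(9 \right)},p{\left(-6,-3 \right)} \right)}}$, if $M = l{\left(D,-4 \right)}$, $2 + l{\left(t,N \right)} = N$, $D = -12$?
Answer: $i \sqrt{4030} \approx 63.482 i$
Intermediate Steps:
$l{\left(t,N \right)} = -2 + N$
$M = -6$ ($M = -2 - 4 = -6$)
$U{\left(B \right)} = \frac{8}{3} - \frac{B}{3}$ ($U{\left(B \right)} = 5 - \frac{B + 7}{3} = 5 - \frac{7 + B}{3} = 5 - \left(\frac{7}{3} + \frac{B}{3}\right) = \frac{8}{3} - \frac{B}{3}$)
$L{\left(u,W \right)} = -6$
$\sqrt{-4024 + L{\left(U{\left(9 \right)},p{\left(-6,-3 \right)} \right)}} = \sqrt{-4024 - 6} = \sqrt{-4030} = i \sqrt{4030}$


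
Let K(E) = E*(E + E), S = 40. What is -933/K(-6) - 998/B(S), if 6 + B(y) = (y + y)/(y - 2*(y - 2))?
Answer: 96277/888 ≈ 108.42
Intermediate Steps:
B(y) = -6 + 2*y/(4 - y) (B(y) = -6 + (y + y)/(y - 2*(y - 2)) = -6 + (2*y)/(y - 2*(-2 + y)) = -6 + (2*y)/(y + (4 - 2*y)) = -6 + (2*y)/(4 - y) = -6 + 2*y/(4 - y))
K(E) = 2*E**2 (K(E) = E*(2*E) = 2*E**2)
-933/K(-6) - 998/B(S) = -933/(2*(-6)**2) - 998*(-4 + 40)/(8*(3 - 1*40)) = -933/(2*36) - 998*9/(2*(3 - 40)) = -933/72 - 998/(8*(1/36)*(-37)) = -933*1/72 - 998/(-74/9) = -311/24 - 998*(-9/74) = -311/24 + 4491/37 = 96277/888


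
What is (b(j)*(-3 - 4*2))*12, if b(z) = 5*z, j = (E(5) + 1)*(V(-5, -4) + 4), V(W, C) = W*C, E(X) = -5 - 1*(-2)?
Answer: 31680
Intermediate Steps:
E(X) = -3 (E(X) = -5 + 2 = -3)
V(W, C) = C*W
j = -48 (j = (-3 + 1)*(-4*(-5) + 4) = -2*(20 + 4) = -2*24 = -48)
(b(j)*(-3 - 4*2))*12 = ((5*(-48))*(-3 - 4*2))*12 = -240*(-3 - 8)*12 = -240*(-11)*12 = 2640*12 = 31680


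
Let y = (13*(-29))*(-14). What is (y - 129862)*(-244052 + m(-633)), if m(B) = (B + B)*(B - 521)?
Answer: -151607764608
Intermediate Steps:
m(B) = 2*B*(-521 + B) (m(B) = (2*B)*(-521 + B) = 2*B*(-521 + B))
y = 5278 (y = -377*(-14) = 5278)
(y - 129862)*(-244052 + m(-633)) = (5278 - 129862)*(-244052 + 2*(-633)*(-521 - 633)) = -124584*(-244052 + 2*(-633)*(-1154)) = -124584*(-244052 + 1460964) = -124584*1216912 = -151607764608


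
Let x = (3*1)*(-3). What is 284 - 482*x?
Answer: 4622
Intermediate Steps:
x = -9 (x = 3*(-3) = -9)
284 - 482*x = 284 - 482*(-9) = 284 + 4338 = 4622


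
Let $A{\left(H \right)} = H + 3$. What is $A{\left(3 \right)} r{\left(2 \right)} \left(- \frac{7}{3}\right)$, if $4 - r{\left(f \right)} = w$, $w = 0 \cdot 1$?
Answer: $-56$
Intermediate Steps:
$A{\left(H \right)} = 3 + H$
$w = 0$
$r{\left(f \right)} = 4$ ($r{\left(f \right)} = 4 - 0 = 4 + 0 = 4$)
$A{\left(3 \right)} r{\left(2 \right)} \left(- \frac{7}{3}\right) = \left(3 + 3\right) 4 \left(- \frac{7}{3}\right) = 6 \cdot 4 \left(\left(-7\right) \frac{1}{3}\right) = 24 \left(- \frac{7}{3}\right) = -56$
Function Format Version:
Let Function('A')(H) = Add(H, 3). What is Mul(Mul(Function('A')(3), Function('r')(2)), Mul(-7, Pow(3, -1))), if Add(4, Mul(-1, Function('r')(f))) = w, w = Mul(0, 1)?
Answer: -56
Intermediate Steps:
Function('A')(H) = Add(3, H)
w = 0
Function('r')(f) = 4 (Function('r')(f) = Add(4, Mul(-1, 0)) = Add(4, 0) = 4)
Mul(Mul(Function('A')(3), Function('r')(2)), Mul(-7, Pow(3, -1))) = Mul(Mul(Add(3, 3), 4), Mul(-7, Pow(3, -1))) = Mul(Mul(6, 4), Mul(-7, Rational(1, 3))) = Mul(24, Rational(-7, 3)) = -56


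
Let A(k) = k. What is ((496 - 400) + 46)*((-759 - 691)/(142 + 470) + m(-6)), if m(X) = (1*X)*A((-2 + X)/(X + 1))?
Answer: -1300223/765 ≈ -1699.6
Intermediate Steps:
m(X) = X*(-2 + X)/(1 + X) (m(X) = (1*X)*((-2 + X)/(X + 1)) = X*((-2 + X)/(1 + X)) = X*(-2 + X)/(1 + X))
((496 - 400) + 46)*((-759 - 691)/(142 + 470) + m(-6)) = ((496 - 400) + 46)*((-759 - 691)/(142 + 470) - 6*(-2 - 6)/(1 - 6)) = (96 + 46)*(-1450/612 - 6*(-8)/(-5)) = 142*(-1450*1/612 - 6*(-1/5)*(-8)) = 142*(-725/306 - 48/5) = 142*(-18313/1530) = -1300223/765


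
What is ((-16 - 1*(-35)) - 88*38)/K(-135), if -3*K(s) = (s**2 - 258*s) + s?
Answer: 95/504 ≈ 0.18849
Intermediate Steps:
K(s) = -s**2/3 + 257*s/3 (K(s) = -((s**2 - 258*s) + s)/3 = -(s**2 - 257*s)/3 = -s**2/3 + 257*s/3)
((-16 - 1*(-35)) - 88*38)/K(-135) = ((-16 - 1*(-35)) - 88*38)/(((1/3)*(-135)*(257 - 1*(-135)))) = ((-16 + 35) - 3344)/(((1/3)*(-135)*(257 + 135))) = (19 - 3344)/(((1/3)*(-135)*392)) = -3325/(-17640) = -3325*(-1/17640) = 95/504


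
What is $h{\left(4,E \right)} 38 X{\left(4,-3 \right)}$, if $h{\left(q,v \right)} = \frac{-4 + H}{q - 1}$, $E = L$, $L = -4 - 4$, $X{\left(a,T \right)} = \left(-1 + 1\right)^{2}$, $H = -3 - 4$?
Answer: $0$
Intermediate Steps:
$H = -7$
$X{\left(a,T \right)} = 0$ ($X{\left(a,T \right)} = 0^{2} = 0$)
$L = -8$ ($L = -4 - 4 = -8$)
$E = -8$
$h{\left(q,v \right)} = - \frac{11}{-1 + q}$ ($h{\left(q,v \right)} = \frac{-4 - 7}{q - 1} = - \frac{11}{-1 + q}$)
$h{\left(4,E \right)} 38 X{\left(4,-3 \right)} = - \frac{11}{-1 + 4} \cdot 38 \cdot 0 = - \frac{11}{3} \cdot 38 \cdot 0 = \left(-11\right) \frac{1}{3} \cdot 38 \cdot 0 = \left(- \frac{11}{3}\right) 38 \cdot 0 = \left(- \frac{418}{3}\right) 0 = 0$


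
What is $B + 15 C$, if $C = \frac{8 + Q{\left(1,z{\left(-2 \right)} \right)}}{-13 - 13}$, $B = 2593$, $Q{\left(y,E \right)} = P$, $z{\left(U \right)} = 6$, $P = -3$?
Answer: $\frac{67343}{26} \approx 2590.1$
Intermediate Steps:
$Q{\left(y,E \right)} = -3$
$C = - \frac{5}{26}$ ($C = \frac{8 - 3}{-13 - 13} = \frac{5}{-26} = 5 \left(- \frac{1}{26}\right) = - \frac{5}{26} \approx -0.19231$)
$B + 15 C = 2593 + 15 \left(- \frac{5}{26}\right) = 2593 - \frac{75}{26} = \frac{67343}{26}$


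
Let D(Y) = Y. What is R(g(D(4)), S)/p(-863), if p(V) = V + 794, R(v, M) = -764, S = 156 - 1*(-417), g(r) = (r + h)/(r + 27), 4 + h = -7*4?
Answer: 764/69 ≈ 11.072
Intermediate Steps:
h = -32 (h = -4 - 7*4 = -4 - 28 = -32)
g(r) = (-32 + r)/(27 + r) (g(r) = (r - 32)/(r + 27) = (-32 + r)/(27 + r))
S = 573 (S = 156 + 417 = 573)
p(V) = 794 + V
R(g(D(4)), S)/p(-863) = -764/(794 - 863) = -764/(-69) = -764*(-1/69) = 764/69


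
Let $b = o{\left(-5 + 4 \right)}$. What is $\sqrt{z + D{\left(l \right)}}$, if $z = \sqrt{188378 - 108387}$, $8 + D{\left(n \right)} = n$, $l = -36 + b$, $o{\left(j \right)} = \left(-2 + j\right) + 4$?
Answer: $\sqrt{-43 + \sqrt{79991}} \approx 15.486$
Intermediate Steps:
$o{\left(j \right)} = 2 + j$
$b = 1$ ($b = 2 + \left(-5 + 4\right) = 2 - 1 = 1$)
$l = -35$ ($l = -36 + 1 = -35$)
$D{\left(n \right)} = -8 + n$
$z = \sqrt{79991} \approx 282.83$
$\sqrt{z + D{\left(l \right)}} = \sqrt{\sqrt{79991} - 43} = \sqrt{-43 + \sqrt{79991}}$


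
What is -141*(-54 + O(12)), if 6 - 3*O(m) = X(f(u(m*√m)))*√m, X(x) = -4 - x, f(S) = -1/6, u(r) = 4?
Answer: 7332 - 1081*√3/3 ≈ 6707.9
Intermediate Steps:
f(S) = -⅙ (f(S) = -1*⅙ = -⅙)
O(m) = 2 + 23*√m/18 (O(m) = 2 - (-4 - 1*(-⅙))*√m/3 = 2 - (-4 + ⅙)*√m/3 = 2 - (-23)*√m/18 = 2 + 23*√m/18)
-141*(-54 + O(12)) = -141*(-54 + (2 + 23*√12/18)) = -141*(-54 + (2 + 23*(2*√3)/18)) = -141*(-54 + (2 + 23*√3/9)) = -141*(-52 + 23*√3/9) = 7332 - 1081*√3/3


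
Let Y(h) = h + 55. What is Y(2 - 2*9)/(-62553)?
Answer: -13/20851 ≈ -0.00062347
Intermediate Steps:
Y(h) = 55 + h
Y(2 - 2*9)/(-62553) = (55 + (2 - 2*9))/(-62553) = (55 + (2 - 18))*(-1/62553) = (55 - 16)*(-1/62553) = 39*(-1/62553) = -13/20851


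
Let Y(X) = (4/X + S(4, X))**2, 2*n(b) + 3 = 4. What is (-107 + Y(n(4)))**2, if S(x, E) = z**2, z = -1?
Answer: 676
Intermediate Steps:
n(b) = 1/2 (n(b) = -3/2 + (1/2)*4 = -3/2 + 2 = 1/2)
S(x, E) = 1 (S(x, E) = (-1)**2 = 1)
Y(X) = (1 + 4/X)**2 (Y(X) = (4/X + 1)**2 = (1 + 4/X)**2)
(-107 + Y(n(4)))**2 = (-107 + (4 + 1/2)**2/2**(-2))**2 = (-107 + 4*(9/2)**2)**2 = (-107 + 4*(81/4))**2 = (-107 + 81)**2 = (-26)**2 = 676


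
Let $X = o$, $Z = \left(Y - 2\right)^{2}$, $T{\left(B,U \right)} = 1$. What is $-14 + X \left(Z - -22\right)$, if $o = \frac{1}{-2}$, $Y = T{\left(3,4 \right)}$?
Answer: $- \frac{51}{2} \approx -25.5$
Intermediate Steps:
$Y = 1$
$o = - \frac{1}{2} \approx -0.5$
$Z = 1$ ($Z = \left(1 - 2\right)^{2} = \left(-1\right)^{2} = 1$)
$X = - \frac{1}{2} \approx -0.5$
$-14 + X \left(Z - -22\right) = -14 - \frac{1 - -22}{2} = -14 - \frac{1 + 22}{2} = -14 - \frac{23}{2} = - \frac{51}{2}$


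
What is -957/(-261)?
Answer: 11/3 ≈ 3.6667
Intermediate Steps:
-957/(-261) = -957*(-1)/261 = -1*(-11/3) = 11/3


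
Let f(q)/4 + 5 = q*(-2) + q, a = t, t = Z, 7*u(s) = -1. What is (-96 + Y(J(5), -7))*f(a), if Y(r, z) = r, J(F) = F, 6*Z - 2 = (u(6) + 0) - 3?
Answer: 5252/3 ≈ 1750.7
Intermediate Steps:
u(s) = -⅐ (u(s) = (⅐)*(-1) = -⅐)
Z = -4/21 (Z = ⅓ + ((-⅐ + 0) - 3)/6 = ⅓ + (-⅐ - 3)/6 = ⅓ + (⅙)*(-22/7) = ⅓ - 11/21 = -4/21 ≈ -0.19048)
t = -4/21 ≈ -0.19048
a = -4/21 ≈ -0.19048
f(q) = -20 - 4*q (f(q) = -20 + 4*(q*(-2) + q) = -20 + 4*(-2*q + q) = -20 + 4*(-q) = -20 - 4*q)
(-96 + Y(J(5), -7))*f(a) = (-96 + 5)*(-20 - 4*(-4/21)) = -91*(-20 + 16/21) = -91*(-404/21) = 5252/3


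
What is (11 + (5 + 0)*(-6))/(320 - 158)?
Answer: -19/162 ≈ -0.11728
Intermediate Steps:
(11 + (5 + 0)*(-6))/(320 - 158) = (11 + 5*(-6))/162 = (11 - 30)*(1/162) = -19*1/162 = -19/162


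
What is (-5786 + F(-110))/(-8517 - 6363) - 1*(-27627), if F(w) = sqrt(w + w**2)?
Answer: 205547773/7440 - sqrt(11990)/14880 ≈ 27627.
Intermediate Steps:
(-5786 + F(-110))/(-8517 - 6363) - 1*(-27627) = (-5786 + sqrt(-110*(1 - 110)))/(-8517 - 6363) - 1*(-27627) = (-5786 + sqrt(-110*(-109)))/(-14880) + 27627 = (-5786 + sqrt(11990))*(-1/14880) + 27627 = (2893/7440 - sqrt(11990)/14880) + 27627 = 205547773/7440 - sqrt(11990)/14880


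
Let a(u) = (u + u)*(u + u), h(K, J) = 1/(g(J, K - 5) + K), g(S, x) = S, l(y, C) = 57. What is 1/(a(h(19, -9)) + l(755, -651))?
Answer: 25/1426 ≈ 0.017532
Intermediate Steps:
h(K, J) = 1/(J + K)
a(u) = 4*u**2 (a(u) = (2*u)*(2*u) = 4*u**2)
1/(a(h(19, -9)) + l(755, -651)) = 1/(4*(1/(-9 + 19))**2 + 57) = 1/(4*(1/10)**2 + 57) = 1/(4*(1/100) + 57) = 1/(1/25 + 57) = 1/(1426/25) = 25/1426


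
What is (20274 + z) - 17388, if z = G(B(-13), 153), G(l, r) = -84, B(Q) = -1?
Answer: 2802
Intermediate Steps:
z = -84
(20274 + z) - 17388 = (20274 - 84) - 17388 = 20190 - 17388 = 2802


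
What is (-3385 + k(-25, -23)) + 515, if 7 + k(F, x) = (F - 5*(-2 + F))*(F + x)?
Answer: -8157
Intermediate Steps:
k(F, x) = -7 + (10 - 4*F)*(F + x) (k(F, x) = -7 + (F - 5*(-2 + F))*(F + x) = -7 + (F + (10 - 5*F))*(F + x) = -7 + (10 - 4*F)*(F + x))
(-3385 + k(-25, -23)) + 515 = (-3385 + (-7 - 4*(-25)² + 10*(-25) + 10*(-23) - 4*(-25)*(-23))) + 515 = (-3385 + (-7 - 4*625 - 250 - 230 - 2300)) + 515 = (-3385 + (-7 - 2500 - 250 - 230 - 2300)) + 515 = (-3385 - 5287) + 515 = -8672 + 515 = -8157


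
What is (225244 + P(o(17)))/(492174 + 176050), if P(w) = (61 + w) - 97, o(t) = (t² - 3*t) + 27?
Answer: 225473/668224 ≈ 0.33742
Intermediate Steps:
o(t) = 27 + t² - 3*t
P(w) = -36 + w
(225244 + P(o(17)))/(492174 + 176050) = (225244 + (-36 + (27 + 17² - 3*17)))/(492174 + 176050) = (225244 + (-36 + (27 + 289 - 51)))/668224 = (225244 + (-36 + 265))*(1/668224) = (225244 + 229)*(1/668224) = 225473*(1/668224) = 225473/668224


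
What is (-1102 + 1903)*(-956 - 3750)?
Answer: -3769506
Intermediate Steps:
(-1102 + 1903)*(-956 - 3750) = 801*(-4706) = -3769506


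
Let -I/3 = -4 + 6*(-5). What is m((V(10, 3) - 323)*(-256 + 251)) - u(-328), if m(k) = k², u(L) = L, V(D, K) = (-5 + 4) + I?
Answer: 1232428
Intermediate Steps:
I = 102 (I = -3*(-4 + 6*(-5)) = -3*(-4 - 30) = -3*(-34) = 102)
V(D, K) = 101 (V(D, K) = (-5 + 4) + 102 = -1 + 102 = 101)
m((V(10, 3) - 323)*(-256 + 251)) - u(-328) = ((101 - 323)*(-256 + 251))² - 1*(-328) = (-222*(-5))² + 328 = 1110² + 328 = 1232100 + 328 = 1232428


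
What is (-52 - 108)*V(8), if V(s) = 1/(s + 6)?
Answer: -80/7 ≈ -11.429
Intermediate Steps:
V(s) = 1/(6 + s)
(-52 - 108)*V(8) = (-52 - 108)/(6 + 8) = -160/14 = -160*1/14 = -80/7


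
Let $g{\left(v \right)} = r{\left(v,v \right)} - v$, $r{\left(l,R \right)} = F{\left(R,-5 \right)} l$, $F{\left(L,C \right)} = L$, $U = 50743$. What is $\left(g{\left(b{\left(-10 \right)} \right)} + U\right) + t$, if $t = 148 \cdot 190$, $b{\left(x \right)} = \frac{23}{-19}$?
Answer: $\frac{28470509}{361} \approx 78866.0$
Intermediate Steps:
$b{\left(x \right)} = - \frac{23}{19}$ ($b{\left(x \right)} = 23 \left(- \frac{1}{19}\right) = - \frac{23}{19}$)
$t = 28120$
$r{\left(l,R \right)} = R l$
$g{\left(v \right)} = v^{2} - v$ ($g{\left(v \right)} = v v - v = v^{2} - v$)
$\left(g{\left(b{\left(-10 \right)} \right)} + U\right) + t = \left(- \frac{23 \left(-1 - \frac{23}{19}\right)}{19} + 50743\right) + 28120 = \left(\left(- \frac{23}{19}\right) \left(- \frac{42}{19}\right) + 50743\right) + 28120 = \left(\frac{966}{361} + 50743\right) + 28120 = \frac{18319189}{361} + 28120 = \frac{28470509}{361}$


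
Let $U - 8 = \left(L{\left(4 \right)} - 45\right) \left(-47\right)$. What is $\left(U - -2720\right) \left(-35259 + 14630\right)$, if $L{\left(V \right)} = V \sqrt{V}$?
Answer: $-92149743$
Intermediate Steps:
$L{\left(V \right)} = V^{\frac{3}{2}}$
$U = 1747$ ($U = 8 + \left(4^{\frac{3}{2}} - 45\right) \left(-47\right) = 8 + \left(8 - 45\right) \left(-47\right) = 8 - -1739 = 8 + 1739 = 1747$)
$\left(U - -2720\right) \left(-35259 + 14630\right) = \left(1747 - -2720\right) \left(-35259 + 14630\right) = \left(1747 + 2720\right) \left(-20629\right) = 4467 \left(-20629\right) = -92149743$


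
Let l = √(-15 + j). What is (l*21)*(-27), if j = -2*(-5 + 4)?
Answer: -567*I*√13 ≈ -2044.3*I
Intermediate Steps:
j = 2 (j = -2*(-1) = 2)
l = I*√13 (l = √(-15 + 2) = √(-13) = I*√13 ≈ 3.6056*I)
(l*21)*(-27) = ((I*√13)*21)*(-27) = (21*I*√13)*(-27) = -567*I*√13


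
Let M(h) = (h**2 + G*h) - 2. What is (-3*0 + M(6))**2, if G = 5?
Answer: 4096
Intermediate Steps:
M(h) = -2 + h**2 + 5*h (M(h) = (h**2 + 5*h) - 2 = -2 + h**2 + 5*h)
(-3*0 + M(6))**2 = (-3*0 + (-2 + 6**2 + 5*6))**2 = (0 + (-2 + 36 + 30))**2 = (0 + 64)**2 = 64**2 = 4096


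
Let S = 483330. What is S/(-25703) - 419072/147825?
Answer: -82219664866/3799545975 ≈ -21.639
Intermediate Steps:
S/(-25703) - 419072/147825 = 483330/(-25703) - 419072/147825 = 483330*(-1/25703) - 419072*1/147825 = -483330/25703 - 419072/147825 = -82219664866/3799545975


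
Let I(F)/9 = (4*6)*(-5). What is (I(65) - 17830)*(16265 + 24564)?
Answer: -772076390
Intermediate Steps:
I(F) = -1080 (I(F) = 9*((4*6)*(-5)) = 9*(24*(-5)) = 9*(-120) = -1080)
(I(65) - 17830)*(16265 + 24564) = (-1080 - 17830)*(16265 + 24564) = -18910*40829 = -772076390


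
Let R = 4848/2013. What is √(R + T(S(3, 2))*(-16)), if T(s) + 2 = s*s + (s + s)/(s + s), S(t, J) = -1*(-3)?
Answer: 4*I*√3534157/671 ≈ 11.207*I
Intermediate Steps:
S(t, J) = 3
T(s) = -1 + s² (T(s) = -2 + (s*s + (s + s)/(s + s)) = -2 + (s² + (2*s)/((2*s))) = -2 + (s² + (2*s)*(1/(2*s))) = -2 + (s² + 1) = -2 + (1 + s²) = -1 + s²)
R = 1616/671 (R = 4848*(1/2013) = 1616/671 ≈ 2.4083)
√(R + T(S(3, 2))*(-16)) = √(1616/671 + (-1 + 3²)*(-16)) = √(1616/671 + (-1 + 9)*(-16)) = √(1616/671 + 8*(-16)) = √(1616/671 - 128) = √(-84272/671) = 4*I*√3534157/671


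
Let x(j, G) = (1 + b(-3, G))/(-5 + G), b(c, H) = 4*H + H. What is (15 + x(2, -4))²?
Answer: 23716/81 ≈ 292.79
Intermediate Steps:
b(c, H) = 5*H
x(j, G) = (1 + 5*G)/(-5 + G)
(15 + x(2, -4))² = (15 + (1 + 5*(-4))/(-5 - 4))² = (15 + (1 - 20)/(-9))² = (15 - ⅑*(-19))² = (15 + 19/9)² = (154/9)² = 23716/81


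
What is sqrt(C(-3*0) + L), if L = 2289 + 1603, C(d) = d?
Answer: 2*sqrt(973) ≈ 62.386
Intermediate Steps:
L = 3892
sqrt(C(-3*0) + L) = sqrt(-3*0 + 3892) = sqrt(0 + 3892) = sqrt(3892) = 2*sqrt(973)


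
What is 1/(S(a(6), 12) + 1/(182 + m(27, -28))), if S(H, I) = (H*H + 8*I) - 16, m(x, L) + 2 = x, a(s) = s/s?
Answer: 207/16768 ≈ 0.012345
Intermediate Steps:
a(s) = 1
m(x, L) = -2 + x
S(H, I) = -16 + H² + 8*I (S(H, I) = (H² + 8*I) - 16 = -16 + H² + 8*I)
1/(S(a(6), 12) + 1/(182 + m(27, -28))) = 1/((-16 + 1² + 8*12) + 1/(182 + (-2 + 27))) = 1/((-16 + 1 + 96) + 1/(182 + 25)) = 1/(81 + 1/207) = 1/(16768/207) = 207/16768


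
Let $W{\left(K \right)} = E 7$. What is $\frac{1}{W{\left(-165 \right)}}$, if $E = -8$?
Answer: $- \frac{1}{56} \approx -0.017857$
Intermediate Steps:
$W{\left(K \right)} = -56$ ($W{\left(K \right)} = \left(-8\right) 7 = -56$)
$\frac{1}{W{\left(-165 \right)}} = \frac{1}{-56} = - \frac{1}{56}$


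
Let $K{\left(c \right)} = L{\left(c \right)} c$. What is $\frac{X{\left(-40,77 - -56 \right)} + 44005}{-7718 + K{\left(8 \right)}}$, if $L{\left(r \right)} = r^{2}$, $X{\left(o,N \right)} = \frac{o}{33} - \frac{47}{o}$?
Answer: $- \frac{58086551}{9511920} \approx -6.1067$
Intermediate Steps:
$X{\left(o,N \right)} = - \frac{47}{o} + \frac{o}{33}$ ($X{\left(o,N \right)} = o \frac{1}{33} - \frac{47}{o} = \frac{o}{33} - \frac{47}{o} = - \frac{47}{o} + \frac{o}{33}$)
$K{\left(c \right)} = c^{3}$ ($K{\left(c \right)} = c^{2} c = c^{3}$)
$\frac{X{\left(-40,77 - -56 \right)} + 44005}{-7718 + K{\left(8 \right)}} = \frac{\left(- \frac{47}{-40} + \frac{1}{33} \left(-40\right)\right) + 44005}{-7718 + 8^{3}} = \frac{\left(\left(-47\right) \left(- \frac{1}{40}\right) - \frac{40}{33}\right) + 44005}{-7718 + 512} = \frac{\left(\frac{47}{40} - \frac{40}{33}\right) + 44005}{-7206} = \left(- \frac{49}{1320} + 44005\right) \left(- \frac{1}{7206}\right) = \frac{58086551}{1320} \left(- \frac{1}{7206}\right) = - \frac{58086551}{9511920}$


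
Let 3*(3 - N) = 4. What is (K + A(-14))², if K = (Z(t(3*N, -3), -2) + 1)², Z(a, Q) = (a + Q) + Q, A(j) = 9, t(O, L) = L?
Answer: 2025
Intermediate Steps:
N = 5/3 (N = 3 - ⅓*4 = 3 - 4/3 = 5/3 ≈ 1.6667)
Z(a, Q) = a + 2*Q (Z(a, Q) = (Q + a) + Q = a + 2*Q)
K = 36 (K = ((-3 + 2*(-2)) + 1)² = ((-3 - 4) + 1)² = (-7 + 1)² = (-6)² = 36)
(K + A(-14))² = (36 + 9)² = 45² = 2025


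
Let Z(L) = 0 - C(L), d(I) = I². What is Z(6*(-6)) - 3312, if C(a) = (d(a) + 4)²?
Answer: -1693312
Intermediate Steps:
C(a) = (4 + a²)² (C(a) = (a² + 4)² = (4 + a²)²)
Z(L) = -(4 + L²)² (Z(L) = 0 - (4 + L²)² = -(4 + L²)²)
Z(6*(-6)) - 3312 = -(4 + (6*(-6))²)² - 3312 = -(4 + (-36)²)² - 3312 = -(4 + 1296)² - 3312 = -1*1300² - 3312 = -1*1690000 - 3312 = -1690000 - 3312 = -1693312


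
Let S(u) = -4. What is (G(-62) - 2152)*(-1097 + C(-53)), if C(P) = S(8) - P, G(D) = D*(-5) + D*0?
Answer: 1930416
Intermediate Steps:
G(D) = -5*D (G(D) = -5*D + 0 = -5*D)
C(P) = -4 - P
(G(-62) - 2152)*(-1097 + C(-53)) = (-5*(-62) - 2152)*(-1097 + (-4 - 1*(-53))) = (310 - 2152)*(-1097 + (-4 + 53)) = -1842*(-1097 + 49) = -1842*(-1048) = 1930416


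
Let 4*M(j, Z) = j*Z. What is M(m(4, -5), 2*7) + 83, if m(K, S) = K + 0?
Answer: 97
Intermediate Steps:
m(K, S) = K
M(j, Z) = Z*j/4 (M(j, Z) = (j*Z)/4 = (Z*j)/4 = Z*j/4)
M(m(4, -5), 2*7) + 83 = (1/4)*(2*7)*4 + 83 = (1/4)*14*4 + 83 = 14 + 83 = 97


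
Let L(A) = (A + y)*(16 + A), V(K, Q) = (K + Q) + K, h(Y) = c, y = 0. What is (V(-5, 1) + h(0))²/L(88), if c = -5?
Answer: 49/2288 ≈ 0.021416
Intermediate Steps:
h(Y) = -5
V(K, Q) = Q + 2*K
L(A) = A*(16 + A) (L(A) = (A + 0)*(16 + A) = A*(16 + A))
(V(-5, 1) + h(0))²/L(88) = ((1 + 2*(-5)) - 5)²/((88*(16 + 88))) = ((1 - 10) - 5)²/((88*104)) = (-9 - 5)²/9152 = (-14)²*(1/9152) = 196*(1/9152) = 49/2288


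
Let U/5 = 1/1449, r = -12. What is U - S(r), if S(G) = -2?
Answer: 2903/1449 ≈ 2.0035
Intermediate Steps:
U = 5/1449 ≈ 0.0034507
U - S(r) = 5/1449 - 1*(-2) = 5/1449 + 2 = 2903/1449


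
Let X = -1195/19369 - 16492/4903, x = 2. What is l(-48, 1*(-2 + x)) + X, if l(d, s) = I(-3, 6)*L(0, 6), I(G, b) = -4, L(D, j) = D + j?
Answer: -2604481601/94966207 ≈ -27.425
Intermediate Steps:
X = -325292633/94966207 (X = -1195*1/19369 - 16492*1/4903 = -1195/19369 - 16492/4903 = -325292633/94966207 ≈ -3.4254)
l(d, s) = -24 (l(d, s) = -4*(0 + 6) = -4*6 = -24)
l(-48, 1*(-2 + x)) + X = -24 - 325292633/94966207 = -2604481601/94966207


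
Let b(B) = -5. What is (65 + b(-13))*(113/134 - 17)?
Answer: -64950/67 ≈ -969.40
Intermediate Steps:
(65 + b(-13))*(113/134 - 17) = (65 - 5)*(113/134 - 17) = 60*(113*(1/134) - 17) = 60*(113/134 - 17) = 60*(-2165/134) = -64950/67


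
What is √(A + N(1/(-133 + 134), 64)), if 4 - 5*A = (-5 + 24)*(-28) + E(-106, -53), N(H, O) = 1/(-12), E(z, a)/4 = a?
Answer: √134565/30 ≈ 12.228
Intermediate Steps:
E(z, a) = 4*a
N(H, O) = -1/12
A = 748/5 (A = ⅘ - ((-5 + 24)*(-28) + 4*(-53))/5 = ⅘ - (19*(-28) - 212)/5 = ⅘ - (-532 - 212)/5 = ⅘ - ⅕*(-744) = ⅘ + 744/5 = 748/5 ≈ 149.60)
√(A + N(1/(-133 + 134), 64)) = √(748/5 - 1/12) = √(8971/60) = √134565/30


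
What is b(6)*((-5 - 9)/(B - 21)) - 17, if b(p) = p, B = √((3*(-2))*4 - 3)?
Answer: -172/13 + 7*I*√3/13 ≈ -13.231 + 0.93264*I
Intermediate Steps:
B = 3*I*√3 (B = √(-6*4 - 3) = √(-24 - 3) = √(-27) = 3*I*√3 ≈ 5.1962*I)
b(6)*((-5 - 9)/(B - 21)) - 17 = 6*((-5 - 9)/(3*I*√3 - 21)) - 17 = 6*(-14/(-21 + 3*I*√3)) - 17 = -84/(-21 + 3*I*√3) - 17 = -17 - 84/(-21 + 3*I*√3)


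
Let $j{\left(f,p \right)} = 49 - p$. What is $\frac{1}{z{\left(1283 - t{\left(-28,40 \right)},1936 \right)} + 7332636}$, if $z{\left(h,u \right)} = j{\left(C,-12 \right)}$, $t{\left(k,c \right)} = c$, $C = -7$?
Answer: $\frac{1}{7332697} \approx 1.3638 \cdot 10^{-7}$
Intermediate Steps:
$z{\left(h,u \right)} = 61$ ($z{\left(h,u \right)} = 49 - -12 = 49 + 12 = 61$)
$\frac{1}{z{\left(1283 - t{\left(-28,40 \right)},1936 \right)} + 7332636} = \frac{1}{61 + 7332636} = \frac{1}{7332697}$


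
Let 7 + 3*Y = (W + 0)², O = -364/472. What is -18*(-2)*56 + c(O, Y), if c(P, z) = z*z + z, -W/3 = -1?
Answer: 18154/9 ≈ 2017.1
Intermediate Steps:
W = 3 (W = -3*(-1) = 3)
O = -91/118 (O = -364*1/472 = -91/118 ≈ -0.77119)
Y = ⅔ (Y = -7/3 + (3 + 0)²/3 = -7/3 + (⅓)*3² = -7/3 + (⅓)*9 = -7/3 + 3 = ⅔ ≈ 0.66667)
c(P, z) = z + z² (c(P, z) = z² + z = z + z²)
-18*(-2)*56 + c(O, Y) = -18*(-2)*56 + 2*(1 + ⅔)/3 = 36*56 + (⅔)*(5/3) = 2016 + 10/9 = 18154/9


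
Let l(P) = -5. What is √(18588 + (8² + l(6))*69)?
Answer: √22659 ≈ 150.53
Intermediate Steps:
√(18588 + (8² + l(6))*69) = √(18588 + (8² - 5)*69) = √(18588 + (64 - 5)*69) = √(18588 + 59*69) = √(18588 + 4071) = √22659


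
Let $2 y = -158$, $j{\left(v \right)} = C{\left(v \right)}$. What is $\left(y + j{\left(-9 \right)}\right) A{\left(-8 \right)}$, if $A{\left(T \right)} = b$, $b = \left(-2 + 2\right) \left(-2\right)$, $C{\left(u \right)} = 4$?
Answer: $0$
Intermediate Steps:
$b = 0$ ($b = 0 \left(-2\right) = 0$)
$j{\left(v \right)} = 4$
$y = -79$ ($y = \frac{1}{2} \left(-158\right) = -79$)
$A{\left(T \right)} = 0$
$\left(y + j{\left(-9 \right)}\right) A{\left(-8 \right)} = \left(-79 + 4\right) 0 = \left(-75\right) 0 = 0$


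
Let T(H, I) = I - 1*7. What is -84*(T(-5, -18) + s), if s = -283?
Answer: 25872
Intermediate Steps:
T(H, I) = -7 + I (T(H, I) = I - 7 = -7 + I)
-84*(T(-5, -18) + s) = -84*((-7 - 18) - 283) = -84*(-25 - 283) = -84*(-308) = 25872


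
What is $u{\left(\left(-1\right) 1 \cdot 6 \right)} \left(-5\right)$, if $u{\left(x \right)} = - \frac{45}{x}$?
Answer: $- \frac{75}{2} \approx -37.5$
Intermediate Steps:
$u{\left(\left(-1\right) 1 \cdot 6 \right)} \left(-5\right) = - \frac{45}{\left(-1\right) 1 \cdot 6} \left(-5\right) = - \frac{45}{\left(-1\right) 6} \left(-5\right) = - \frac{45}{-6} \left(-5\right) = \left(-45\right) \left(- \frac{1}{6}\right) \left(-5\right) = \frac{15}{2} \left(-5\right) = - \frac{75}{2}$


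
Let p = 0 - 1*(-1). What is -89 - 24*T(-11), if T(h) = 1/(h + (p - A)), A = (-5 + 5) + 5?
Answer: -437/5 ≈ -87.400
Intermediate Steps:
A = 5 (A = 0 + 5 = 5)
p = 1 (p = 0 + 1 = 1)
T(h) = 1/(-4 + h) (T(h) = 1/(h + (1 - 1*5)) = 1/(h + (1 - 5)) = 1/(h - 4) = 1/(-4 + h))
-89 - 24*T(-11) = -89 - 24/(-4 - 11) = -89 - 24/(-15) = -89 - 24*(-1/15) = -89 + 8/5 = -437/5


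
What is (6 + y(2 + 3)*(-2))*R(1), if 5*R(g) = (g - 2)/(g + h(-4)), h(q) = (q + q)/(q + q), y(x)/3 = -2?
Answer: -9/5 ≈ -1.8000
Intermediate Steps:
y(x) = -6 (y(x) = 3*(-2) = -6)
h(q) = 1 (h(q) = (2*q)/((2*q)) = (2*q)*(1/(2*q)) = 1)
R(g) = (-2 + g)/(5*(1 + g)) (R(g) = ((g - 2)/(g + 1))/5 = ((-2 + g)/(1 + g))/5 = (-2 + g)/(5*(1 + g)))
(6 + y(2 + 3)*(-2))*R(1) = (6 - 6*(-2))*((-2 + 1)/(5*(1 + 1))) = (6 + 12)*((⅕)*(-1)/2) = 18*((⅕)*(½)*(-1)) = 18*(-⅒) = -9/5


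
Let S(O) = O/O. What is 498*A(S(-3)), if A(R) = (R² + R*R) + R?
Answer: 1494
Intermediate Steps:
S(O) = 1
A(R) = R + 2*R² (A(R) = (R² + R²) + R = 2*R² + R = R + 2*R²)
498*A(S(-3)) = 498*(1*(1 + 2*1)) = 498*(1*(1 + 2)) = 498*(1*3) = 498*3 = 1494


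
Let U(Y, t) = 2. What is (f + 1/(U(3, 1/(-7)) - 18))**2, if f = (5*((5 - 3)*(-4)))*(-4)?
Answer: 6548481/256 ≈ 25580.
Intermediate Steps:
f = 160 (f = (5*(2*(-4)))*(-4) = (5*(-8))*(-4) = -40*(-4) = 160)
(f + 1/(U(3, 1/(-7)) - 18))**2 = (160 + 1/(2 - 18))**2 = (160 + 1/(-16))**2 = (160 - 1/16)**2 = (2559/16)**2 = 6548481/256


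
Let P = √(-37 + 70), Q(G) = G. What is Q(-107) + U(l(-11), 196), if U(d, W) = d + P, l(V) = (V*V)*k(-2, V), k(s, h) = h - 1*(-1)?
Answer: -1317 + √33 ≈ -1311.3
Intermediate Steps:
k(s, h) = 1 + h (k(s, h) = h + 1 = 1 + h)
P = √33 ≈ 5.7446
l(V) = V²*(1 + V) (l(V) = (V*V)*(1 + V) = V²*(1 + V))
U(d, W) = d + √33
Q(-107) + U(l(-11), 196) = -107 + ((-11)²*(1 - 11) + √33) = -107 + (121*(-10) + √33) = -107 + (-1210 + √33) = -1317 + √33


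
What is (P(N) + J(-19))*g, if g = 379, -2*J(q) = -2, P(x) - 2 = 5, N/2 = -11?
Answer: 3032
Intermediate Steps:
N = -22 (N = 2*(-11) = -22)
P(x) = 7 (P(x) = 2 + 5 = 7)
J(q) = 1 (J(q) = -1/2*(-2) = 1)
(P(N) + J(-19))*g = (7 + 1)*379 = 8*379 = 3032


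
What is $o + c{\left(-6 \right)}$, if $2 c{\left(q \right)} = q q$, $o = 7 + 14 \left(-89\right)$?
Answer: $-1221$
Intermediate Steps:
$o = -1239$ ($o = 7 - 1246 = -1239$)
$c{\left(q \right)} = \frac{q^{2}}{2}$ ($c{\left(q \right)} = \frac{q q}{2} = \frac{q^{2}}{2}$)
$o + c{\left(-6 \right)} = -1239 + \frac{\left(-6\right)^{2}}{2} = -1239 + \frac{1}{2} \cdot 36 = -1239 + 18 = -1221$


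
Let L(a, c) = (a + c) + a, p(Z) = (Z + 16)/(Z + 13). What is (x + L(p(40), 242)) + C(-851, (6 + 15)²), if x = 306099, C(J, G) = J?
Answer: 16191082/53 ≈ 3.0549e+5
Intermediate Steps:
p(Z) = (16 + Z)/(13 + Z)
L(a, c) = c + 2*a
(x + L(p(40), 242)) + C(-851, (6 + 15)²) = (306099 + (242 + 2*((16 + 40)/(13 + 40)))) - 851 = (306099 + (242 + 2*(56/53))) - 851 = (306099 + (242 + 112/53)) - 851 = (306099 + 12938/53) - 851 = 16236185/53 - 851 = 16191082/53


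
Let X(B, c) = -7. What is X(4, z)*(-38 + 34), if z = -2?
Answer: 28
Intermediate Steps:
X(4, z)*(-38 + 34) = -7*(-38 + 34) = -7*(-4) = 28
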